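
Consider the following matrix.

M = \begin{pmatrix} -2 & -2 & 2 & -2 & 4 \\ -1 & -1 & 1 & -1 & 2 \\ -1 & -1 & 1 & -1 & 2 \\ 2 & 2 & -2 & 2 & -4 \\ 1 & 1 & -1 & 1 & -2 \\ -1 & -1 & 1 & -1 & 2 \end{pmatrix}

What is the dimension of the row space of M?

Row reduce to echelon form.
R2 ← R2 − (1/2)·R1: [0, 0, 0, 0, 0]
R3 ← R3 − (1/2)·R1: [0, 0, 0, 0, 0]
R4 ← R4 + R1: [0, 0, 0, 0, 0]
R5 ← R5 + (1/2)·R1: [0, 0, 0, 0, 0]
R6 ← R6 − (1/2)·R1: [0, 0, 0, 0, 0]
Echelon form has 1 nonzero row, so rank(M) = 1.
The row space has dimension equal to the rank: 1.

1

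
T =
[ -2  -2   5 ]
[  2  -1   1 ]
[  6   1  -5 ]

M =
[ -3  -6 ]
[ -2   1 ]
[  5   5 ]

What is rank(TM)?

First compute TM:
[[ 35,  35],
 [  1,  -8],
 [-45, -60]]
Now row reduce the product.
R2 ← R2 − (1/35)·R1: [0, -9]
R3 ← R3 + (9/7)·R1: [0, -15]
R3 ← R3 − (5/3)·R2: [0, 0]
2 nonzero rows, so rank(TM) = 2.

2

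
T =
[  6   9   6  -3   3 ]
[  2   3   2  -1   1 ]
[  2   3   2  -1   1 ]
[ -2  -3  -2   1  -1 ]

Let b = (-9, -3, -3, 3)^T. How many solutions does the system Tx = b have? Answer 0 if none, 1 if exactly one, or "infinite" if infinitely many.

Row reduce the augmented matrix [T | b].
R2 ← R2 − (1/3)·R1: [0, 0, 0, 0, 0, 0]
R3 ← R3 − (1/3)·R1: [0, 0, 0, 0, 0, 0]
R4 ← R4 + (1/3)·R1: [0, 0, 0, 0, 0, 0]
The echelon form has 1 nonzero rows, and every pivot lies in the first 5 columns, so rank(T) = rank([T|b]) = 1.
The system is consistent.
rank = 1 < 5 unknowns, so there are infinitely many solutions.

infinite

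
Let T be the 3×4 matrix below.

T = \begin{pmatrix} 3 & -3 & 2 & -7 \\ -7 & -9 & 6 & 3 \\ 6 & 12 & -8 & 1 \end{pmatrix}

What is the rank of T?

2

Row reduce to echelon form.
R2 ← R2 + (7/3)·R1: [0, -16, 32/3, -40/3]
R3 ← R3 − (2)·R1: [0, 18, -12, 15]
R3 ← R3 + (9/8)·R2: [0, 0, 0, 0]
Echelon form has 2 nonzero rows, so rank(T) = 2.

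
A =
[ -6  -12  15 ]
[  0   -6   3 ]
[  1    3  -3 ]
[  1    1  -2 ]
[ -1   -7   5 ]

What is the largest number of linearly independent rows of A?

Row reduce to echelon form.
R3 ← R3 + (1/6)·R1: [0, 1, -1/2]
R4 ← R4 + (1/6)·R1: [0, -1, 1/2]
R5 ← R5 − (1/6)·R1: [0, -5, 5/2]
R3 ← R3 + (1/6)·R2: [0, 0, 0]
R4 ← R4 − (1/6)·R2: [0, 0, 0]
R5 ← R5 − (5/6)·R2: [0, 0, 0]
Echelon form has 2 nonzero rows, so rank(A) = 2.
The rank gives the maximum number of linearly independent rows: 2.

2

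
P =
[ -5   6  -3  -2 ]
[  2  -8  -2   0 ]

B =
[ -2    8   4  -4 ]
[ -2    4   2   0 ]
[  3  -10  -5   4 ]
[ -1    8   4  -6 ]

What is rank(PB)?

2

First compute PB:
[[ -9,  -2,  -1,  20],
 [  6,   4,   2, -16]]
Now row reduce the product.
R2 ← R2 + (2/3)·R1: [0, 8/3, 4/3, -8/3]
2 nonzero rows, so rank(PB) = 2.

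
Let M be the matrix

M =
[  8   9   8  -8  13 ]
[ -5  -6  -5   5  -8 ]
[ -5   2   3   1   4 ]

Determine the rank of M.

Row reduce to echelon form.
R2 ← R2 + (5/8)·R1: [0, -3/8, 0, 0, 1/8]
R3 ← R3 + (5/8)·R1: [0, 61/8, 8, -4, 97/8]
R3 ← R3 + (61/3)·R2: [0, 0, 8, -4, 44/3]
Echelon form has 3 nonzero rows, so rank(M) = 3.

3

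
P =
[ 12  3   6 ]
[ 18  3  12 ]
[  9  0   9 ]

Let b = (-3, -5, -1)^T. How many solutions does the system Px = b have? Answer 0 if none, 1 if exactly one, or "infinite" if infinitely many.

Row reduce the augmented matrix [P | b].
R2 ← R2 − (3/2)·R1: [0, -3/2, 3, -1/2]
R3 ← R3 − (3/4)·R1: [0, -9/4, 9/2, 5/4]
R3 ← R3 − (3/2)·R2: [0, 0, 0, 2]
The echelon form has 3 nonzero rows; the last pivot sits in the augmented column, so rank(P) = 2 but rank([P|b]) = 3.
Since the ranks differ, the system is inconsistent.
It has no solutions.

0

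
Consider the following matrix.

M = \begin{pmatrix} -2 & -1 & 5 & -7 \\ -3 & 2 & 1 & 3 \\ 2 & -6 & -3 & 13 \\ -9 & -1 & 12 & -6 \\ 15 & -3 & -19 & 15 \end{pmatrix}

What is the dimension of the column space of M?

Row reduce to echelon form.
R2 ← R2 − (3/2)·R1: [0, 7/2, -13/2, 27/2]
R3 ← R3 + R1: [0, -7, 2, 6]
R4 ← R4 − (9/2)·R1: [0, 7/2, -21/2, 51/2]
R5 ← R5 + (15/2)·R1: [0, -21/2, 37/2, -75/2]
R3 ← R3 + (2)·R2: [0, 0, -11, 33]
R4 ← R4 − R2: [0, 0, -4, 12]
R5 ← R5 + (3)·R2: [0, 0, -1, 3]
R4 ← R4 − (4/11)·R3: [0, 0, 0, 0]
R5 ← R5 − (1/11)·R3: [0, 0, 0, 0]
Echelon form has 3 nonzero rows, so rank(M) = 3.
The column space has dimension equal to the rank: 3.

3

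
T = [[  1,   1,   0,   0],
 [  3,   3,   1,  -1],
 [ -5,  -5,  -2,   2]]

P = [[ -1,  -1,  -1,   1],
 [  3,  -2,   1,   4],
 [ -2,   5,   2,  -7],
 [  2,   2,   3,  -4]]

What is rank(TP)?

2

First compute TP:
[[  2,  -3,   0,   5],
 [  2,  -6,  -1,  12],
 [ -2,   9,   2, -19]]
Now row reduce the product.
R2 ← R2 − R1: [0, -3, -1, 7]
R3 ← R3 + R1: [0, 6, 2, -14]
R3 ← R3 + (2)·R2: [0, 0, 0, 0]
2 nonzero rows, so rank(TP) = 2.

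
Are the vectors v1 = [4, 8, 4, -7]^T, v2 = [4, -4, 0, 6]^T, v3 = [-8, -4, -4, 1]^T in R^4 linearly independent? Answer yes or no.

no

Form the matrix with these vectors as rows and row reduce.
R2 ← R2 − R1: [0, -12, -4, 13]
R3 ← R3 + (2)·R1: [0, 12, 4, -13]
R3 ← R3 + R2: [0, 0, 0, 0]
2 nonzero rows, so the 3 vectors span a space of dimension 2.
Since 2 < 3, the vectors are linearly dependent.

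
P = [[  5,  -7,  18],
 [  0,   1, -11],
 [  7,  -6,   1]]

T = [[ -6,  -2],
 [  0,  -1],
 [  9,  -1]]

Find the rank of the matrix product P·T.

First compute PT:
[[132, -21],
 [-99,  10],
 [-33,  -9]]
Now row reduce the product.
R2 ← R2 + (3/4)·R1: [0, -23/4]
R3 ← R3 + (1/4)·R1: [0, -57/4]
R3 ← R3 − (57/23)·R2: [0, 0]
2 nonzero rows, so rank(PT) = 2.

2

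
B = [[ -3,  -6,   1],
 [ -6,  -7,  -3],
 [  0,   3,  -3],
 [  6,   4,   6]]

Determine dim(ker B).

1

Row reduce to echelon form.
R2 ← R2 − (2)·R1: [0, 5, -5]
R4 ← R4 + (2)·R1: [0, -8, 8]
R3 ← R3 − (3/5)·R2: [0, 0, 0]
R4 ← R4 + (8/5)·R2: [0, 0, 0]
2 nonzero rows, so rank(B) = 2.
B has 3 columns; by rank–nullity, nullity = 3 − 2 = 1.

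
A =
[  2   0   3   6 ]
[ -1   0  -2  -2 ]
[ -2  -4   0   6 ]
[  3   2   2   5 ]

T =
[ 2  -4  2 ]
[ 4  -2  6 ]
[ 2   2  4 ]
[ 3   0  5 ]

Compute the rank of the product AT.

First compute AT:
[[ 28,  -2,  46],
 [-12,   0, -20],
 [ -2,  16,   2],
 [ 33, -12,  51]]
Now row reduce the product.
R2 ← R2 + (3/7)·R1: [0, -6/7, -2/7]
R3 ← R3 + (1/14)·R1: [0, 111/7, 37/7]
R4 ← R4 − (33/28)·R1: [0, -135/14, -45/14]
R3 ← R3 + (37/2)·R2: [0, 0, 0]
R4 ← R4 − (45/4)·R2: [0, 0, 0]
2 nonzero rows, so rank(AT) = 2.

2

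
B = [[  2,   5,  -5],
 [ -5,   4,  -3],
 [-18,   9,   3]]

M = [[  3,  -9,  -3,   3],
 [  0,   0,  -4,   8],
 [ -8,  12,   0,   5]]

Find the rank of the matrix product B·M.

First compute BM:
[[ 46, -78, -26,  21],
 [  9,   9,  -1,   2],
 [-78, 198,  18,  33]]
Now row reduce the product.
R2 ← R2 − (9/46)·R1: [0, 558/23, 94/23, -97/46]
R3 ← R3 + (39/23)·R1: [0, 1512/23, -600/23, 1578/23]
R3 ← R3 − (84/31)·R2: [0, 0, -1152/31, 2304/31]
3 nonzero rows, so rank(BM) = 3.

3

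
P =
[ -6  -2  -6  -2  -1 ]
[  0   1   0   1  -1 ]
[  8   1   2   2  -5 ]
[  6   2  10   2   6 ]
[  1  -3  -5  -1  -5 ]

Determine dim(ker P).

Row reduce to echelon form.
R3 ← R3 + (4/3)·R1: [0, -5/3, -6, -2/3, -19/3]
R4 ← R4 + R1: [0, 0, 4, 0, 5]
R5 ← R5 + (1/6)·R1: [0, -10/3, -6, -4/3, -31/6]
R3 ← R3 + (5/3)·R2: [0, 0, -6, 1, -8]
R5 ← R5 + (10/3)·R2: [0, 0, -6, 2, -17/2]
R4 ← R4 + (2/3)·R3: [0, 0, 0, 2/3, -1/3]
R5 ← R5 − R3: [0, 0, 0, 1, -1/2]
R5 ← R5 − (3/2)·R4: [0, 0, 0, 0, 0]
4 nonzero rows, so rank(P) = 4.
P has 5 columns; by rank–nullity, nullity = 5 − 4 = 1.

1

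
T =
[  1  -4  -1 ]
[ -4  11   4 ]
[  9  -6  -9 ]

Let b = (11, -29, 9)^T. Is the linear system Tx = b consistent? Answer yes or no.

yes

Row reduce the augmented matrix [T | b].
R2 ← R2 + (4)·R1: [0, -5, 0, 15]
R3 ← R3 − (9)·R1: [0, 30, 0, -90]
R3 ← R3 + (6)·R2: [0, 0, 0, 0]
The echelon form has 2 nonzero rows, and every pivot lies in the first 3 columns, so rank(T) = rank([T|b]) = 2.
The system is consistent.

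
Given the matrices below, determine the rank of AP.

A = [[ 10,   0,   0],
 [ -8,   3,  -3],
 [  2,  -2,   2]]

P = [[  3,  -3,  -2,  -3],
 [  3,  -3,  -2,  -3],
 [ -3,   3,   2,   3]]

1

First compute AP:
[[ 30, -30, -20, -30],
 [ -6,   6,   4,   6],
 [ -6,   6,   4,   6]]
Now row reduce the product.
R2 ← R2 + (1/5)·R1: [0, 0, 0, 0]
R3 ← R3 + (1/5)·R1: [0, 0, 0, 0]
1 nonzero row, so rank(AP) = 1.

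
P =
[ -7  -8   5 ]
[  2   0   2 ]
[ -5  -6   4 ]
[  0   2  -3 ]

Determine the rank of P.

2

Row reduce to echelon form.
R2 ← R2 + (2/7)·R1: [0, -16/7, 24/7]
R3 ← R3 − (5/7)·R1: [0, -2/7, 3/7]
R3 ← R3 − (1/8)·R2: [0, 0, 0]
R4 ← R4 + (7/8)·R2: [0, 0, 0]
Echelon form has 2 nonzero rows, so rank(P) = 2.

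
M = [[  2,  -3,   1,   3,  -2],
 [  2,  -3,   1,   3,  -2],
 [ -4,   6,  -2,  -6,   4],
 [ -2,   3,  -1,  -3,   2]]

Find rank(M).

Row reduce to echelon form.
R2 ← R2 − R1: [0, 0, 0, 0, 0]
R3 ← R3 + (2)·R1: [0, 0, 0, 0, 0]
R4 ← R4 + R1: [0, 0, 0, 0, 0]
Echelon form has 1 nonzero row, so rank(M) = 1.

1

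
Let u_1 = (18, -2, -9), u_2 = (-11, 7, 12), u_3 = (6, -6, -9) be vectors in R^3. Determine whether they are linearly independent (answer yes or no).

Form the matrix with these vectors as rows and row reduce.
R2 ← R2 + (11/18)·R1: [0, 52/9, 13/2]
R3 ← R3 − (1/3)·R1: [0, -16/3, -6]
R3 ← R3 + (12/13)·R2: [0, 0, 0]
2 nonzero rows, so the 3 vectors span a space of dimension 2.
Since 2 < 3, the vectors are linearly dependent.

no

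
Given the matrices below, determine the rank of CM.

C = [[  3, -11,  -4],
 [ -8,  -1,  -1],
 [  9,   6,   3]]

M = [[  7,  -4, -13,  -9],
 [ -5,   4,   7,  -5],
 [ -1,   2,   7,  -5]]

First compute CM:
[[ 80, -64, -144,  48],
 [-50,  26,  90,  82],
 [ 30,  -6, -54, -126]]
Now row reduce the product.
R2 ← R2 + (5/8)·R1: [0, -14, 0, 112]
R3 ← R3 − (3/8)·R1: [0, 18, 0, -144]
R3 ← R3 + (9/7)·R2: [0, 0, 0, 0]
2 nonzero rows, so rank(CM) = 2.

2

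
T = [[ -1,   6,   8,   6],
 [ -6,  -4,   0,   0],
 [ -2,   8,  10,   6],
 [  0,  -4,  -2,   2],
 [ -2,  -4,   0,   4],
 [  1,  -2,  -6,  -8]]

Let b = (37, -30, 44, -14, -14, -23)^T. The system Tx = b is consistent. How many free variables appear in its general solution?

Row reduce the augmented matrix [T | b].
R2 ← R2 − (6)·R1: [0, -40, -48, -36, -252]
R3 ← R3 − (2)·R1: [0, -4, -6, -6, -30]
R5 ← R5 − (2)·R1: [0, -16, -16, -8, -88]
R6 ← R6 + R1: [0, 4, 2, -2, 14]
R3 ← R3 − (1/10)·R2: [0, 0, -6/5, -12/5, -24/5]
R4 ← R4 − (1/10)·R2: [0, 0, 14/5, 28/5, 56/5]
R5 ← R5 − (2/5)·R2: [0, 0, 16/5, 32/5, 64/5]
R6 ← R6 + (1/10)·R2: [0, 0, -14/5, -28/5, -56/5]
R4 ← R4 + (7/3)·R3: [0, 0, 0, 0, 0]
R5 ← R5 + (8/3)·R3: [0, 0, 0, 0, 0]
R6 ← R6 − (7/3)·R3: [0, 0, 0, 0, 0]
The echelon form has 3 nonzero rows, and every pivot lies in the first 4 columns, so rank(T) = rank([T|b]) = 3.
The system is consistent.
Free variables = (unknowns) − (rank) = 4 − 3 = 1.

1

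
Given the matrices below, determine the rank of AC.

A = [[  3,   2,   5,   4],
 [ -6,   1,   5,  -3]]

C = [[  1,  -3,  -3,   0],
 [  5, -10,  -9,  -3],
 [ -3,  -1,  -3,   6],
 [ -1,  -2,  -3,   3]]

First compute AC:
[[ -6, -42, -54,  36],
 [-13,   9,   3,  18]]
Now row reduce the product.
R2 ← R2 − (13/6)·R1: [0, 100, 120, -60]
2 nonzero rows, so rank(AC) = 2.

2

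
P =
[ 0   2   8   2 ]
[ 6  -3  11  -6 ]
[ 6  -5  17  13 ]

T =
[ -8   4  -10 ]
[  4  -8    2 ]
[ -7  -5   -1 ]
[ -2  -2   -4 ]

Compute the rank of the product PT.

First compute PT:
[[-52, -60, -12],
 [-125,   5, -53],
 [-213, -47, -139]]
Now row reduce the product.
R2 ← R2 − (125/52)·R1: [0, 1940/13, -314/13]
R3 ← R3 − (213/52)·R1: [0, 2584/13, -1168/13]
R3 ← R3 − (646/485)·R2: [0, 0, -27972/485]
3 nonzero rows, so rank(PT) = 3.

3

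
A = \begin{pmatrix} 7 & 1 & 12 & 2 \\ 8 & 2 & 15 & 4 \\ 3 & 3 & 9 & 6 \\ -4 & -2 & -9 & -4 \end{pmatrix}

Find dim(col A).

Row reduce to echelon form.
R2 ← R2 − (8/7)·R1: [0, 6/7, 9/7, 12/7]
R3 ← R3 − (3/7)·R1: [0, 18/7, 27/7, 36/7]
R4 ← R4 + (4/7)·R1: [0, -10/7, -15/7, -20/7]
R3 ← R3 − (3)·R2: [0, 0, 0, 0]
R4 ← R4 + (5/3)·R2: [0, 0, 0, 0]
Echelon form has 2 nonzero rows, so rank(A) = 2.
The column space has dimension equal to the rank: 2.

2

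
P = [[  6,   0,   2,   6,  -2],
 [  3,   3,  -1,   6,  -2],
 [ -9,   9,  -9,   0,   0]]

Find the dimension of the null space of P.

Row reduce to echelon form.
R2 ← R2 − (1/2)·R1: [0, 3, -2, 3, -1]
R3 ← R3 + (3/2)·R1: [0, 9, -6, 9, -3]
R3 ← R3 − (3)·R2: [0, 0, 0, 0, 0]
2 nonzero rows, so rank(P) = 2.
P has 5 columns; by rank–nullity, nullity = 5 − 2 = 3.

3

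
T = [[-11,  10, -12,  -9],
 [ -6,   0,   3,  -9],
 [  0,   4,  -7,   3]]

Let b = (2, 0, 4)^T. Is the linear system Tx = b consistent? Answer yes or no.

no

Row reduce the augmented matrix [T | b].
R2 ← R2 − (6/11)·R1: [0, -60/11, 105/11, -45/11, -12/11]
R3 ← R3 + (11/15)·R2: [0, 0, 0, 0, 16/5]
The echelon form has 3 nonzero rows; the last pivot sits in the augmented column, so rank(T) = 2 but rank([T|b]) = 3.
Since the ranks differ, the system is inconsistent.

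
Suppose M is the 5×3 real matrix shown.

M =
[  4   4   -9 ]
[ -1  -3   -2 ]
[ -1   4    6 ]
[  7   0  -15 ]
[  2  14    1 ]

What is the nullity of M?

0

Row reduce to echelon form.
R2 ← R2 + (1/4)·R1: [0, -2, -17/4]
R3 ← R3 + (1/4)·R1: [0, 5, 15/4]
R4 ← R4 − (7/4)·R1: [0, -7, 3/4]
R5 ← R5 − (1/2)·R1: [0, 12, 11/2]
R3 ← R3 + (5/2)·R2: [0, 0, -55/8]
R4 ← R4 − (7/2)·R2: [0, 0, 125/8]
R5 ← R5 + (6)·R2: [0, 0, -20]
R4 ← R4 + (25/11)·R3: [0, 0, 0]
R5 ← R5 − (32/11)·R3: [0, 0, 0]
3 nonzero rows, so rank(M) = 3.
M has 3 columns; by rank–nullity, nullity = 3 − 3 = 0.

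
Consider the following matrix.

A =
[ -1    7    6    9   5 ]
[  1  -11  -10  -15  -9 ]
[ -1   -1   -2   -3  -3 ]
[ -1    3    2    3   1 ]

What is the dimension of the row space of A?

Row reduce to echelon form.
R2 ← R2 + R1: [0, -4, -4, -6, -4]
R3 ← R3 − R1: [0, -8, -8, -12, -8]
R4 ← R4 − R1: [0, -4, -4, -6, -4]
R3 ← R3 − (2)·R2: [0, 0, 0, 0, 0]
R4 ← R4 − R2: [0, 0, 0, 0, 0]
Echelon form has 2 nonzero rows, so rank(A) = 2.
The row space has dimension equal to the rank: 2.

2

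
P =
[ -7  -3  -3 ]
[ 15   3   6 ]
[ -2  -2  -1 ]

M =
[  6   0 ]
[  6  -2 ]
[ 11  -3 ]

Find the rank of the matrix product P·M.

First compute PM:
[[-93,  15],
 [174, -24],
 [-35,   7]]
Now row reduce the product.
R2 ← R2 + (58/31)·R1: [0, 126/31]
R3 ← R3 − (35/93)·R1: [0, 42/31]
R3 ← R3 − (1/3)·R2: [0, 0]
2 nonzero rows, so rank(PM) = 2.

2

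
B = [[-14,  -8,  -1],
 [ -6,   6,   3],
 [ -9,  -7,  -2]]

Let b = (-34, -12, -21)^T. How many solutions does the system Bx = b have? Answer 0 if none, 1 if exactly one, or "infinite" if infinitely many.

1

Row reduce the augmented matrix [B | b].
R2 ← R2 − (3/7)·R1: [0, 66/7, 24/7, 18/7]
R3 ← R3 − (9/14)·R1: [0, -13/7, -19/14, 6/7]
R3 ← R3 + (13/66)·R2: [0, 0, -15/22, 15/11]
The echelon form has 3 nonzero rows, and every pivot lies in the first 3 columns, so rank(B) = rank([B|b]) = 3.
The system is consistent.
rank = 3 = number of unknowns, so the solution is unique.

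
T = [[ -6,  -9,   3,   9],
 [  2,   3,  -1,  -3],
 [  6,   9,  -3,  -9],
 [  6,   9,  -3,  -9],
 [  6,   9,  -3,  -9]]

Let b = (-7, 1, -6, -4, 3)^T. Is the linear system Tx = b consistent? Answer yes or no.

no

Row reduce the augmented matrix [T | b].
R2 ← R2 + (1/3)·R1: [0, 0, 0, 0, -4/3]
R3 ← R3 + R1: [0, 0, 0, 0, -13]
R4 ← R4 + R1: [0, 0, 0, 0, -11]
R5 ← R5 + R1: [0, 0, 0, 0, -4]
R3 ← R3 − (39/4)·R2: [0, 0, 0, 0, 0]
R4 ← R4 − (33/4)·R2: [0, 0, 0, 0, 0]
R5 ← R5 − (3)·R2: [0, 0, 0, 0, 0]
The echelon form has 2 nonzero rows; the last pivot sits in the augmented column, so rank(T) = 1 but rank([T|b]) = 2.
Since the ranks differ, the system is inconsistent.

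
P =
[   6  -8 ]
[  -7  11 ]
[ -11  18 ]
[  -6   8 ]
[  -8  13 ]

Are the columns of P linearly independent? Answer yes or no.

yes

Row reduce P to echelon form.
R2 ← R2 + (7/6)·R1: [0, 5/3]
R3 ← R3 + (11/6)·R1: [0, 10/3]
R4 ← R4 + R1: [0, 0]
R5 ← R5 + (4/3)·R1: [0, 7/3]
R3 ← R3 − (2)·R2: [0, 0]
R5 ← R5 − (7/5)·R2: [0, 0]
2 pivots among 2 columns.
Every column is a pivot column, so the columns are linearly independent.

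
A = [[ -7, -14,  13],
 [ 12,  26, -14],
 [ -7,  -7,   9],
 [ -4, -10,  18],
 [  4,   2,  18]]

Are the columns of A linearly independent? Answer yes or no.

yes

Row reduce A to echelon form.
R2 ← R2 + (12/7)·R1: [0, 2, 58/7]
R3 ← R3 − R1: [0, 7, -4]
R4 ← R4 − (4/7)·R1: [0, -2, 74/7]
R5 ← R5 + (4/7)·R1: [0, -6, 178/7]
R3 ← R3 − (7/2)·R2: [0, 0, -33]
R4 ← R4 + R2: [0, 0, 132/7]
R5 ← R5 + (3)·R2: [0, 0, 352/7]
R4 ← R4 + (4/7)·R3: [0, 0, 0]
R5 ← R5 + (32/21)·R3: [0, 0, 0]
3 pivots among 3 columns.
Every column is a pivot column, so the columns are linearly independent.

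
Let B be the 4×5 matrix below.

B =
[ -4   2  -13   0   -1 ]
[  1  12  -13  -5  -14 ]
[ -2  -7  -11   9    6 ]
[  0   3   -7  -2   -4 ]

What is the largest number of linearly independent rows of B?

Row reduce to echelon form.
R2 ← R2 + (1/4)·R1: [0, 25/2, -65/4, -5, -57/4]
R3 ← R3 − (1/2)·R1: [0, -8, -9/2, 9, 13/2]
R3 ← R3 + (16/25)·R2: [0, 0, -149/10, 29/5, -131/50]
R4 ← R4 − (6/25)·R2: [0, 0, -31/10, -4/5, -29/50]
R4 ← R4 − (31/149)·R3: [0, 0, 0, -299/149, -26/745]
Echelon form has 4 nonzero rows, so rank(B) = 4.
The rank gives the maximum number of linearly independent rows: 4.

4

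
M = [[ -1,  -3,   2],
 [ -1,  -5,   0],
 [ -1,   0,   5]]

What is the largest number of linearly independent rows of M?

2

Row reduce to echelon form.
R2 ← R2 − R1: [0, -2, -2]
R3 ← R3 − R1: [0, 3, 3]
R3 ← R3 + (3/2)·R2: [0, 0, 0]
Echelon form has 2 nonzero rows, so rank(M) = 2.
The rank gives the maximum number of linearly independent rows: 2.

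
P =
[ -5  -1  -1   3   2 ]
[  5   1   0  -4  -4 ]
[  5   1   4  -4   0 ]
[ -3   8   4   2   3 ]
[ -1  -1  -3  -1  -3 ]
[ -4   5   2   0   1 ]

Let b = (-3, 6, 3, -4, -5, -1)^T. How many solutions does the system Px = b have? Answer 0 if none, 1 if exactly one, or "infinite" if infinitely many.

0

Row reduce the augmented matrix [P | b].
R2 ← R2 + R1: [0, 0, -1, -1, -2, 3]
R3 ← R3 + R1: [0, 0, 3, -1, 2, 0]
R4 ← R4 − (3/5)·R1: [0, 43/5, 23/5, 1/5, 9/5, -11/5]
R5 ← R5 − (1/5)·R1: [0, -4/5, -14/5, -8/5, -17/5, -22/5]
R6 ← R6 − (4/5)·R1: [0, 29/5, 14/5, -12/5, -3/5, 7/5]
Swap R2 ↔ R4
R5 ← R5 + (4/43)·R2: [0, 0, -102/43, -68/43, -139/43, -198/43]
R6 ← R6 − (29/43)·R2: [0, 0, -13/43, -109/43, -78/43, 124/43]
R4 ← R4 + (1/3)·R3: [0, 0, 0, -4/3, -4/3, 3]
R5 ← R5 + (34/43)·R3: [0, 0, 0, -102/43, -71/43, -198/43]
R6 ← R6 + (13/129)·R3: [0, 0, 0, -340/129, -208/129, 124/43]
R5 ← R5 − (153/86)·R4: [0, 0, 0, 0, 31/43, -855/86]
R6 ← R6 − (85/43)·R4: [0, 0, 0, 0, 44/43, -131/43]
R6 ← R6 − (44/31)·R5: [0, 0, 0, 0, 0, 343/31]
The echelon form has 6 nonzero rows; the last pivot sits in the augmented column, so rank(P) = 5 but rank([P|b]) = 6.
Since the ranks differ, the system is inconsistent.
It has no solutions.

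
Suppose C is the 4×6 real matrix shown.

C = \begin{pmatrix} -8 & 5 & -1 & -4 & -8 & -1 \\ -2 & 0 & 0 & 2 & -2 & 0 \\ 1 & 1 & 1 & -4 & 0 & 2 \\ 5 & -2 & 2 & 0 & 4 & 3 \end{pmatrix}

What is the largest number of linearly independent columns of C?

Row reduce to echelon form.
R2 ← R2 − (1/4)·R1: [0, -5/4, 1/4, 3, 0, 1/4]
R3 ← R3 + (1/8)·R1: [0, 13/8, 7/8, -9/2, -1, 15/8]
R4 ← R4 + (5/8)·R1: [0, 9/8, 11/8, -5/2, -1, 19/8]
R3 ← R3 + (13/10)·R2: [0, 0, 6/5, -3/5, -1, 11/5]
R4 ← R4 + (9/10)·R2: [0, 0, 8/5, 1/5, -1, 13/5]
R4 ← R4 − (4/3)·R3: [0, 0, 0, 1, 1/3, -1/3]
Echelon form has 4 nonzero rows, so rank(C) = 4.
The rank gives the maximum number of linearly independent columns: 4.

4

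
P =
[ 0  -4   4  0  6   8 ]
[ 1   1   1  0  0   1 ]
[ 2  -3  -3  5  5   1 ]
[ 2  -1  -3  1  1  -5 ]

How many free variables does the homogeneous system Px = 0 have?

Row reduce to echelon form.
Swap R1 ↔ R2
R3 ← R3 − (2)·R1: [0, -5, -5, 5, 5, -1]
R4 ← R4 − (2)·R1: [0, -3, -5, 1, 1, -7]
R3 ← R3 − (5/4)·R2: [0, 0, -10, 5, -5/2, -11]
R4 ← R4 − (3/4)·R2: [0, 0, -8, 1, -7/2, -13]
R4 ← R4 − (4/5)·R3: [0, 0, 0, -3, -3/2, -21/5]
4 nonzero rows, so rank(P) = 4.
P has 6 columns; by rank–nullity, nullity = 6 − 4 = 2.

2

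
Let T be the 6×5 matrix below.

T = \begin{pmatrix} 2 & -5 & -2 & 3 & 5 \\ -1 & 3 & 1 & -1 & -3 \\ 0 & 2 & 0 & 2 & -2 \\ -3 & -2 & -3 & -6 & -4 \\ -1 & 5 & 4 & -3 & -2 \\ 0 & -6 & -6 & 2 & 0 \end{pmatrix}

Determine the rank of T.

Row reduce to echelon form.
R2 ← R2 + (1/2)·R1: [0, 1/2, 0, 1/2, -1/2]
R4 ← R4 + (3/2)·R1: [0, -19/2, -6, -3/2, 7/2]
R5 ← R5 + (1/2)·R1: [0, 5/2, 3, -3/2, 1/2]
R3 ← R3 − (4)·R2: [0, 0, 0, 0, 0]
R4 ← R4 + (19)·R2: [0, 0, -6, 8, -6]
R5 ← R5 − (5)·R2: [0, 0, 3, -4, 3]
R6 ← R6 + (12)·R2: [0, 0, -6, 8, -6]
Swap R3 ↔ R4
R5 ← R5 + (1/2)·R3: [0, 0, 0, 0, 0]
R6 ← R6 − R3: [0, 0, 0, 0, 0]
Echelon form has 3 nonzero rows, so rank(T) = 3.

3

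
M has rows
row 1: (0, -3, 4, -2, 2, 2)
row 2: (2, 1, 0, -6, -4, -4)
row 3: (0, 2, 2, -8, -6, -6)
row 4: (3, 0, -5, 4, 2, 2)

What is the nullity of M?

3

Row reduce to echelon form.
Swap R1 ↔ R2
R4 ← R4 − (3/2)·R1: [0, -3/2, -5, 13, 8, 8]
R3 ← R3 + (2/3)·R2: [0, 0, 14/3, -28/3, -14/3, -14/3]
R4 ← R4 − (1/2)·R2: [0, 0, -7, 14, 7, 7]
R4 ← R4 + (3/2)·R3: [0, 0, 0, 0, 0, 0]
3 nonzero rows, so rank(M) = 3.
M has 6 columns; by rank–nullity, nullity = 6 − 3 = 3.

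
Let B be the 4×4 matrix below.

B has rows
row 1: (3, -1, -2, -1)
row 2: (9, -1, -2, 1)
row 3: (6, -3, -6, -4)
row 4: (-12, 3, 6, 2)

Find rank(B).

2

Row reduce to echelon form.
R2 ← R2 − (3)·R1: [0, 2, 4, 4]
R3 ← R3 − (2)·R1: [0, -1, -2, -2]
R4 ← R4 + (4)·R1: [0, -1, -2, -2]
R3 ← R3 + (1/2)·R2: [0, 0, 0, 0]
R4 ← R4 + (1/2)·R2: [0, 0, 0, 0]
Echelon form has 2 nonzero rows, so rank(B) = 2.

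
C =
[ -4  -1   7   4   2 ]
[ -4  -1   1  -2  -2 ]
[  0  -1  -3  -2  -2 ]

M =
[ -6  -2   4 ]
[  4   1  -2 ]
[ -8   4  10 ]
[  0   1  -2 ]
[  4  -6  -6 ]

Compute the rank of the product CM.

First compute CM:
[[-28,  27,  36],
 [  4,  21,  12],
 [ 12,  -3, -12]]
Now row reduce the product.
R2 ← R2 + (1/7)·R1: [0, 174/7, 120/7]
R3 ← R3 + (3/7)·R1: [0, 60/7, 24/7]
R3 ← R3 − (10/29)·R2: [0, 0, -72/29]
3 nonzero rows, so rank(CM) = 3.

3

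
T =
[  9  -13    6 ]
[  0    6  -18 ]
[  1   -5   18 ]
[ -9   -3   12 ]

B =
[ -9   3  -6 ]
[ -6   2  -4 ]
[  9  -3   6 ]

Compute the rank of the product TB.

1

First compute TB:
[[ 51, -17,  34],
 [-198,  66, -132],
 [183, -61, 122],
 [207, -69, 138]]
Now row reduce the product.
R2 ← R2 + (66/17)·R1: [0, 0, 0]
R3 ← R3 − (61/17)·R1: [0, 0, 0]
R4 ← R4 − (69/17)·R1: [0, 0, 0]
1 nonzero row, so rank(TB) = 1.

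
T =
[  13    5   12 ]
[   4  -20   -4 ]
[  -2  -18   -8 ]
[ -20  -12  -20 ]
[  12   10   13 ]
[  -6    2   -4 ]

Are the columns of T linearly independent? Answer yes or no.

no

Row reduce T to echelon form.
R2 ← R2 − (4/13)·R1: [0, -280/13, -100/13]
R3 ← R3 + (2/13)·R1: [0, -224/13, -80/13]
R4 ← R4 + (20/13)·R1: [0, -56/13, -20/13]
R5 ← R5 − (12/13)·R1: [0, 70/13, 25/13]
R6 ← R6 + (6/13)·R1: [0, 56/13, 20/13]
R3 ← R3 − (4/5)·R2: [0, 0, 0]
R4 ← R4 − (1/5)·R2: [0, 0, 0]
R5 ← R5 + (1/4)·R2: [0, 0, 0]
R6 ← R6 + (1/5)·R2: [0, 0, 0]
2 pivots among 3 columns.
Only 2 < 3 pivot columns, so the columns are linearly dependent.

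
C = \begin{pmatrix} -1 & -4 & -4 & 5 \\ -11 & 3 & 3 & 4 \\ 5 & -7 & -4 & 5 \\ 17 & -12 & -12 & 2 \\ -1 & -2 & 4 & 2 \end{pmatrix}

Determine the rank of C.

Row reduce to echelon form.
R2 ← R2 − (11)·R1: [0, 47, 47, -51]
R3 ← R3 + (5)·R1: [0, -27, -24, 30]
R4 ← R4 + (17)·R1: [0, -80, -80, 87]
R5 ← R5 − R1: [0, 2, 8, -3]
R3 ← R3 + (27/47)·R2: [0, 0, 3, 33/47]
R4 ← R4 + (80/47)·R2: [0, 0, 0, 9/47]
R5 ← R5 − (2/47)·R2: [0, 0, 6, -39/47]
R5 ← R5 − (2)·R3: [0, 0, 0, -105/47]
R5 ← R5 + (35/3)·R4: [0, 0, 0, 0]
Echelon form has 4 nonzero rows, so rank(C) = 4.

4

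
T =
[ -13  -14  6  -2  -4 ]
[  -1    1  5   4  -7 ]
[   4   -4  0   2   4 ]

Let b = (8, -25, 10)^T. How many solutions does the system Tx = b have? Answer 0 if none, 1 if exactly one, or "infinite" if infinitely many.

Row reduce the augmented matrix [T | b].
R2 ← R2 − (1/13)·R1: [0, 27/13, 59/13, 54/13, -87/13, -333/13]
R3 ← R3 + (4/13)·R1: [0, -108/13, 24/13, 18/13, 36/13, 162/13]
R3 ← R3 + (4)·R2: [0, 0, 20, 18, -24, -90]
The echelon form has 3 nonzero rows, and every pivot lies in the first 5 columns, so rank(T) = rank([T|b]) = 3.
The system is consistent.
rank = 3 < 5 unknowns, so there are infinitely many solutions.

infinite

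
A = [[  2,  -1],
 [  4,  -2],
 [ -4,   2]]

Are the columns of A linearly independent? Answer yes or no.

Row reduce A to echelon form.
R2 ← R2 − (2)·R1: [0, 0]
R3 ← R3 + (2)·R1: [0, 0]
1 pivot among 2 columns.
Only 1 < 2 pivot columns, so the columns are linearly dependent.

no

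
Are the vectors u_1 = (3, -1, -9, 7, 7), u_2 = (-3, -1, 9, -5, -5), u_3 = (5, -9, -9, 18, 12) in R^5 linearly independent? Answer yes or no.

Form the matrix with these vectors as rows and row reduce.
R2 ← R2 + R1: [0, -2, 0, 2, 2]
R3 ← R3 − (5/3)·R1: [0, -22/3, 6, 19/3, 1/3]
R3 ← R3 − (11/3)·R2: [0, 0, 6, -1, -7]
3 nonzero rows, so the 3 vectors span a space of dimension 3.
Since 3 = 3, the vectors are linearly independent.

yes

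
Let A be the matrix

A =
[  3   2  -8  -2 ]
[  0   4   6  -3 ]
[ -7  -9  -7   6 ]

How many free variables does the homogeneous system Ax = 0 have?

1

Row reduce to echelon form.
R3 ← R3 + (7/3)·R1: [0, -13/3, -77/3, 4/3]
R3 ← R3 + (13/12)·R2: [0, 0, -115/6, -23/12]
3 nonzero rows, so rank(A) = 3.
A has 4 columns; by rank–nullity, nullity = 4 − 3 = 1.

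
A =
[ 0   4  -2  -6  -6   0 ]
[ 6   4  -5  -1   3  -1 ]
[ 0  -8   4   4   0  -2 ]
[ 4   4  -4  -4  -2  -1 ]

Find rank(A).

3

Row reduce to echelon form.
Swap R1 ↔ R2
R4 ← R4 − (2/3)·R1: [0, 4/3, -2/3, -10/3, -4, -1/3]
R3 ← R3 + (2)·R2: [0, 0, 0, -8, -12, -2]
R4 ← R4 − (1/3)·R2: [0, 0, 0, -4/3, -2, -1/3]
R4 ← R4 − (1/6)·R3: [0, 0, 0, 0, 0, 0]
Echelon form has 3 nonzero rows, so rank(A) = 3.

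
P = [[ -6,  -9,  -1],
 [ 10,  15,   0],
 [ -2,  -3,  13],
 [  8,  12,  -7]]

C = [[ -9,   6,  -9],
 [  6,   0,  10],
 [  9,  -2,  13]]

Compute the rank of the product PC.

2

First compute PC:
[[ -9, -34, -49],
 [  0,  60,  60],
 [117, -38, 157],
 [-63,  62, -43]]
Now row reduce the product.
R3 ← R3 + (13)·R1: [0, -480, -480]
R4 ← R4 − (7)·R1: [0, 300, 300]
R3 ← R3 + (8)·R2: [0, 0, 0]
R4 ← R4 − (5)·R2: [0, 0, 0]
2 nonzero rows, so rank(PC) = 2.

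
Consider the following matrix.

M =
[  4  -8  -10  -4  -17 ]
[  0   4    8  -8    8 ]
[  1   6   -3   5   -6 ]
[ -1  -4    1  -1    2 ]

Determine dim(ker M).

Row reduce to echelon form.
R3 ← R3 − (1/4)·R1: [0, 8, -1/2, 6, -7/4]
R4 ← R4 + (1/4)·R1: [0, -6, -3/2, -2, -9/4]
R3 ← R3 − (2)·R2: [0, 0, -33/2, 22, -71/4]
R4 ← R4 + (3/2)·R2: [0, 0, 21/2, -14, 39/4]
R4 ← R4 + (7/11)·R3: [0, 0, 0, 0, -17/11]
4 nonzero rows, so rank(M) = 4.
M has 5 columns; by rank–nullity, nullity = 5 − 4 = 1.

1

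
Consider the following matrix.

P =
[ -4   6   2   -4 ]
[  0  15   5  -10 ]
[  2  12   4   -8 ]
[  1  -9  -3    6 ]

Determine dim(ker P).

2

Row reduce to echelon form.
R3 ← R3 + (1/2)·R1: [0, 15, 5, -10]
R4 ← R4 + (1/4)·R1: [0, -15/2, -5/2, 5]
R3 ← R3 − R2: [0, 0, 0, 0]
R4 ← R4 + (1/2)·R2: [0, 0, 0, 0]
2 nonzero rows, so rank(P) = 2.
P has 4 columns; by rank–nullity, nullity = 4 − 2 = 2.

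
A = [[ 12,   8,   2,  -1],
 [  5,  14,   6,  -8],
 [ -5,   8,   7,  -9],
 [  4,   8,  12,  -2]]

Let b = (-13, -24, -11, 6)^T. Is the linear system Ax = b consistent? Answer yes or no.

Row reduce the augmented matrix [A | b].
R2 ← R2 − (5/12)·R1: [0, 32/3, 31/6, -91/12, -223/12]
R3 ← R3 + (5/12)·R1: [0, 34/3, 47/6, -113/12, -197/12]
R4 ← R4 − (1/3)·R1: [0, 16/3, 34/3, -5/3, 31/3]
R3 ← R3 − (17/16)·R2: [0, 0, 75/32, -87/64, 213/64]
R4 ← R4 − (1/2)·R2: [0, 0, 35/4, 17/8, 157/8]
R4 ← R4 − (56/15)·R3: [0, 0, 0, 36/5, 36/5]
The echelon form has 4 nonzero rows, and every pivot lies in the first 4 columns, so rank(A) = rank([A|b]) = 4.
The system is consistent.

yes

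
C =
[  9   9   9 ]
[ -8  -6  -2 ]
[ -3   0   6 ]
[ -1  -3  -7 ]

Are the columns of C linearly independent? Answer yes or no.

Row reduce C to echelon form.
R2 ← R2 + (8/9)·R1: [0, 2, 6]
R3 ← R3 + (1/3)·R1: [0, 3, 9]
R4 ← R4 + (1/9)·R1: [0, -2, -6]
R3 ← R3 − (3/2)·R2: [0, 0, 0]
R4 ← R4 + R2: [0, 0, 0]
2 pivots among 3 columns.
Only 2 < 3 pivot columns, so the columns are linearly dependent.

no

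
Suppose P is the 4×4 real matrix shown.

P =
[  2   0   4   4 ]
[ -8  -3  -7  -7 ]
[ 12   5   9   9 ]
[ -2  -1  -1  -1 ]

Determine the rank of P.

Row reduce to echelon form.
R2 ← R2 + (4)·R1: [0, -3, 9, 9]
R3 ← R3 − (6)·R1: [0, 5, -15, -15]
R4 ← R4 + R1: [0, -1, 3, 3]
R3 ← R3 + (5/3)·R2: [0, 0, 0, 0]
R4 ← R4 − (1/3)·R2: [0, 0, 0, 0]
Echelon form has 2 nonzero rows, so rank(P) = 2.

2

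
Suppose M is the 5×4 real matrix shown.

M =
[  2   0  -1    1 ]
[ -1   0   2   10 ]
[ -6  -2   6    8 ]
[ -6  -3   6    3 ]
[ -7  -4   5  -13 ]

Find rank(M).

Row reduce to echelon form.
R2 ← R2 + (1/2)·R1: [0, 0, 3/2, 21/2]
R3 ← R3 + (3)·R1: [0, -2, 3, 11]
R4 ← R4 + (3)·R1: [0, -3, 3, 6]
R5 ← R5 + (7/2)·R1: [0, -4, 3/2, -19/2]
Swap R2 ↔ R3
R4 ← R4 − (3/2)·R2: [0, 0, -3/2, -21/2]
R5 ← R5 − (2)·R2: [0, 0, -9/2, -63/2]
R4 ← R4 + R3: [0, 0, 0, 0]
R5 ← R5 + (3)·R3: [0, 0, 0, 0]
Echelon form has 3 nonzero rows, so rank(M) = 3.

3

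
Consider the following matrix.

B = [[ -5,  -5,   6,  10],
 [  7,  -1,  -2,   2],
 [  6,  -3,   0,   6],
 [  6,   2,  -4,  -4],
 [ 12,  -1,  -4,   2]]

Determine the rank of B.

Row reduce to echelon form.
R2 ← R2 + (7/5)·R1: [0, -8, 32/5, 16]
R3 ← R3 + (6/5)·R1: [0, -9, 36/5, 18]
R4 ← R4 + (6/5)·R1: [0, -4, 16/5, 8]
R5 ← R5 + (12/5)·R1: [0, -13, 52/5, 26]
R3 ← R3 − (9/8)·R2: [0, 0, 0, 0]
R4 ← R4 − (1/2)·R2: [0, 0, 0, 0]
R5 ← R5 − (13/8)·R2: [0, 0, 0, 0]
Echelon form has 2 nonzero rows, so rank(B) = 2.

2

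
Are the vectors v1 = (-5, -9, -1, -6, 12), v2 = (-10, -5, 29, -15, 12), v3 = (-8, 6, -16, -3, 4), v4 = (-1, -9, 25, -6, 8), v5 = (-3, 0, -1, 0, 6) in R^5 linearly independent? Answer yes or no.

Form the matrix with these vectors as rows and row reduce.
R2 ← R2 − (2)·R1: [0, 13, 31, -3, -12]
R3 ← R3 − (8/5)·R1: [0, 102/5, -72/5, 33/5, -76/5]
R4 ← R4 − (1/5)·R1: [0, -36/5, 126/5, -24/5, 28/5]
R5 ← R5 − (3/5)·R1: [0, 27/5, -2/5, 18/5, -6/5]
R3 ← R3 − (102/65)·R2: [0, 0, -4098/65, 147/13, 236/65]
R4 ← R4 + (36/65)·R2: [0, 0, 2754/65, -84/13, -68/65]
R5 ← R5 − (27/65)·R2: [0, 0, -863/65, 63/13, 246/65]
R4 ← R4 + (459/683)·R3: [0, 0, 0, 777/683, 952/683]
R5 ← R5 − (863/4098)·R3: [0, 0, 0, 3367/1366, 6188/2049]
R5 ← R5 − (13/6)·R4: [0, 0, 0, 0, 0]
4 nonzero rows, so the 5 vectors span a space of dimension 4.
Since 4 < 5, the vectors are linearly dependent.

no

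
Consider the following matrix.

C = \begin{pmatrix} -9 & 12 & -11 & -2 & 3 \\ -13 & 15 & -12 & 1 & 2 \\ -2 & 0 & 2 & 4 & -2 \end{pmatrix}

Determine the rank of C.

Row reduce to echelon form.
R2 ← R2 − (13/9)·R1: [0, -7/3, 35/9, 35/9, -7/3]
R3 ← R3 − (2/9)·R1: [0, -8/3, 40/9, 40/9, -8/3]
R3 ← R3 − (8/7)·R2: [0, 0, 0, 0, 0]
Echelon form has 2 nonzero rows, so rank(C) = 2.

2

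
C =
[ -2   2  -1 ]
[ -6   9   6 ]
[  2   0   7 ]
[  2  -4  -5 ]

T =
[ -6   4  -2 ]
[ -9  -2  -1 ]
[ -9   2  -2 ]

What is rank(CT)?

2

First compute CT:
[[  3, -14,   4],
 [-99, -30,  -9],
 [-75,  22, -18],
 [ 69,   6,  10]]
Now row reduce the product.
R2 ← R2 + (33)·R1: [0, -492, 123]
R3 ← R3 + (25)·R1: [0, -328, 82]
R4 ← R4 − (23)·R1: [0, 328, -82]
R3 ← R3 − (2/3)·R2: [0, 0, 0]
R4 ← R4 + (2/3)·R2: [0, 0, 0]
2 nonzero rows, so rank(CT) = 2.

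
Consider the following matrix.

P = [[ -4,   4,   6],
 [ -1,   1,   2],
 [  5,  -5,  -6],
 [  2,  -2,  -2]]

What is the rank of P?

Row reduce to echelon form.
R2 ← R2 − (1/4)·R1: [0, 0, 1/2]
R3 ← R3 + (5/4)·R1: [0, 0, 3/2]
R4 ← R4 + (1/2)·R1: [0, 0, 1]
R3 ← R3 − (3)·R2: [0, 0, 0]
R4 ← R4 − (2)·R2: [0, 0, 0]
Echelon form has 2 nonzero rows, so rank(P) = 2.

2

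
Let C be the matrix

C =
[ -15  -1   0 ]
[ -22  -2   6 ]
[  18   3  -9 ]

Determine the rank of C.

Row reduce to echelon form.
R2 ← R2 − (22/15)·R1: [0, -8/15, 6]
R3 ← R3 + (6/5)·R1: [0, 9/5, -9]
R3 ← R3 + (27/8)·R2: [0, 0, 45/4]
Echelon form has 3 nonzero rows, so rank(C) = 3.

3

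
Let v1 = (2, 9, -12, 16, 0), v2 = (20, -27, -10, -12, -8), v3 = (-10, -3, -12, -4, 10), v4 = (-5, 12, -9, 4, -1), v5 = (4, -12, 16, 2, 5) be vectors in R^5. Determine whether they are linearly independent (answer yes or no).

Form the matrix with these vectors as rows and row reduce.
R2 ← R2 − (10)·R1: [0, -117, 110, -172, -8]
R3 ← R3 + (5)·R1: [0, 42, -72, 76, 10]
R4 ← R4 + (5/2)·R1: [0, 69/2, -39, 44, -1]
R5 ← R5 − (2)·R1: [0, -30, 40, -30, 5]
R3 ← R3 + (14/39)·R2: [0, 0, -1268/39, 556/39, 278/39]
R4 ← R4 + (23/78)·R2: [0, 0, -256/39, -262/39, -131/39]
R5 ← R5 − (10/39)·R2: [0, 0, 460/39, 550/39, 275/39]
R4 ← R4 − (64/317)·R3: [0, 0, 0, -3042/317, -1521/317]
R5 ← R5 + (115/317)·R3: [0, 0, 0, 6110/317, 3055/317]
R5 ← R5 + (235/117)·R4: [0, 0, 0, 0, 0]
4 nonzero rows, so the 5 vectors span a space of dimension 4.
Since 4 < 5, the vectors are linearly dependent.

no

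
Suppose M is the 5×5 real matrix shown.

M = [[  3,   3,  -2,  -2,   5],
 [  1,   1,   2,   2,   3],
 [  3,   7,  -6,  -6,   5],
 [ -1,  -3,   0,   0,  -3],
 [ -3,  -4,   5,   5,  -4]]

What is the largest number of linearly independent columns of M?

Row reduce to echelon form.
R2 ← R2 − (1/3)·R1: [0, 0, 8/3, 8/3, 4/3]
R3 ← R3 − R1: [0, 4, -4, -4, 0]
R4 ← R4 + (1/3)·R1: [0, -2, -2/3, -2/3, -4/3]
R5 ← R5 + R1: [0, -1, 3, 3, 1]
Swap R2 ↔ R3
R4 ← R4 + (1/2)·R2: [0, 0, -8/3, -8/3, -4/3]
R5 ← R5 + (1/4)·R2: [0, 0, 2, 2, 1]
R4 ← R4 + R3: [0, 0, 0, 0, 0]
R5 ← R5 − (3/4)·R3: [0, 0, 0, 0, 0]
Echelon form has 3 nonzero rows, so rank(M) = 3.
The rank gives the maximum number of linearly independent columns: 3.

3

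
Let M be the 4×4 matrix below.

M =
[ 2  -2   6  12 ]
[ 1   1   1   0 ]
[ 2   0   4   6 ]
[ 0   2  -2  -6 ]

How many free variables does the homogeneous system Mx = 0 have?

Row reduce to echelon form.
R2 ← R2 − (1/2)·R1: [0, 2, -2, -6]
R3 ← R3 − R1: [0, 2, -2, -6]
R3 ← R3 − R2: [0, 0, 0, 0]
R4 ← R4 − R2: [0, 0, 0, 0]
2 nonzero rows, so rank(M) = 2.
M has 4 columns; by rank–nullity, nullity = 4 − 2 = 2.

2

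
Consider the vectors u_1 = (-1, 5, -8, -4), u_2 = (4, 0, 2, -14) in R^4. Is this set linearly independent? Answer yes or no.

Form the matrix with these vectors as rows and row reduce.
R2 ← R2 + (4)·R1: [0, 20, -30, -30]
2 nonzero rows, so the 2 vectors span a space of dimension 2.
Since 2 = 2, the vectors are linearly independent.

yes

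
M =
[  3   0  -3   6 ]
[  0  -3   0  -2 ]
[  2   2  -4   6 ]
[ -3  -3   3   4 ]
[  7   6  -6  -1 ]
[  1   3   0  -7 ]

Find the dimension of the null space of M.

0

Row reduce to echelon form.
R3 ← R3 − (2/3)·R1: [0, 2, -2, 2]
R4 ← R4 + R1: [0, -3, 0, 10]
R5 ← R5 − (7/3)·R1: [0, 6, 1, -15]
R6 ← R6 − (1/3)·R1: [0, 3, 1, -9]
R3 ← R3 + (2/3)·R2: [0, 0, -2, 2/3]
R4 ← R4 − R2: [0, 0, 0, 12]
R5 ← R5 + (2)·R2: [0, 0, 1, -19]
R6 ← R6 + R2: [0, 0, 1, -11]
R5 ← R5 + (1/2)·R3: [0, 0, 0, -56/3]
R6 ← R6 + (1/2)·R3: [0, 0, 0, -32/3]
R5 ← R5 + (14/9)·R4: [0, 0, 0, 0]
R6 ← R6 + (8/9)·R4: [0, 0, 0, 0]
4 nonzero rows, so rank(M) = 4.
M has 4 columns; by rank–nullity, nullity = 4 − 4 = 0.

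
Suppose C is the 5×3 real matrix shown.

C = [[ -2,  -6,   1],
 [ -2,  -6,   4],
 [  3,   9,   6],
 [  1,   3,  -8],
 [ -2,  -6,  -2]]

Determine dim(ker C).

1

Row reduce to echelon form.
R2 ← R2 − R1: [0, 0, 3]
R3 ← R3 + (3/2)·R1: [0, 0, 15/2]
R4 ← R4 + (1/2)·R1: [0, 0, -15/2]
R5 ← R5 − R1: [0, 0, -3]
R3 ← R3 − (5/2)·R2: [0, 0, 0]
R4 ← R4 + (5/2)·R2: [0, 0, 0]
R5 ← R5 + R2: [0, 0, 0]
2 nonzero rows, so rank(C) = 2.
C has 3 columns; by rank–nullity, nullity = 3 − 2 = 1.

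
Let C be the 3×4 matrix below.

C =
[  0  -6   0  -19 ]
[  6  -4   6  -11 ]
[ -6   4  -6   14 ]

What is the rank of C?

Row reduce to echelon form.
Swap R1 ↔ R2
R3 ← R3 + R1: [0, 0, 0, 3]
Echelon form has 3 nonzero rows, so rank(C) = 3.

3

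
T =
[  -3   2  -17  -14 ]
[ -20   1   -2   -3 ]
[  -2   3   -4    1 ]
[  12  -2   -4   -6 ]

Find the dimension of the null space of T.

Row reduce to echelon form.
R2 ← R2 − (20/3)·R1: [0, -37/3, 334/3, 271/3]
R3 ← R3 − (2/3)·R1: [0, 5/3, 22/3, 31/3]
R4 ← R4 + (4)·R1: [0, 6, -72, -62]
R3 ← R3 + (5/37)·R2: [0, 0, 828/37, 834/37]
R4 ← R4 + (18/37)·R2: [0, 0, -660/37, -668/37]
R4 ← R4 + (55/69)·R3: [0, 0, 0, -2/23]
4 nonzero rows, so rank(T) = 4.
T has 4 columns; by rank–nullity, nullity = 4 − 4 = 0.

0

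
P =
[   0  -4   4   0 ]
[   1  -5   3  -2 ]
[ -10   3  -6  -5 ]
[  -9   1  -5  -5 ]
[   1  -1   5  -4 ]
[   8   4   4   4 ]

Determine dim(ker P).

0

Row reduce to echelon form.
Swap R1 ↔ R2
R3 ← R3 + (10)·R1: [0, -47, 24, -25]
R4 ← R4 + (9)·R1: [0, -44, 22, -23]
R5 ← R5 − R1: [0, 4, 2, -2]
R6 ← R6 − (8)·R1: [0, 44, -20, 20]
R3 ← R3 − (47/4)·R2: [0, 0, -23, -25]
R4 ← R4 − (11)·R2: [0, 0, -22, -23]
R5 ← R5 + R2: [0, 0, 6, -2]
R6 ← R6 + (11)·R2: [0, 0, 24, 20]
R4 ← R4 − (22/23)·R3: [0, 0, 0, 21/23]
R5 ← R5 + (6/23)·R3: [0, 0, 0, -196/23]
R6 ← R6 + (24/23)·R3: [0, 0, 0, -140/23]
R5 ← R5 + (28/3)·R4: [0, 0, 0, 0]
R6 ← R6 + (20/3)·R4: [0, 0, 0, 0]
4 nonzero rows, so rank(P) = 4.
P has 4 columns; by rank–nullity, nullity = 4 − 4 = 0.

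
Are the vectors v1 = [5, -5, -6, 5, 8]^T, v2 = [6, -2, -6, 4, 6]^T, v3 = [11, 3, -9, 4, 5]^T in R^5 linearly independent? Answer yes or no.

no

Form the matrix with these vectors as rows and row reduce.
R2 ← R2 − (6/5)·R1: [0, 4, 6/5, -2, -18/5]
R3 ← R3 − (11/5)·R1: [0, 14, 21/5, -7, -63/5]
R3 ← R3 − (7/2)·R2: [0, 0, 0, 0, 0]
2 nonzero rows, so the 3 vectors span a space of dimension 2.
Since 2 < 3, the vectors are linearly dependent.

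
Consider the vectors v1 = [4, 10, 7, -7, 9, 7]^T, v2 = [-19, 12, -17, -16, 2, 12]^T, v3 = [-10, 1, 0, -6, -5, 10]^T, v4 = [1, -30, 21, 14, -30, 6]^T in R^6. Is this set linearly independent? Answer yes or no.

yes

Form the matrix with these vectors as rows and row reduce.
R2 ← R2 + (19/4)·R1: [0, 119/2, 65/4, -197/4, 179/4, 181/4]
R3 ← R3 + (5/2)·R1: [0, 26, 35/2, -47/2, 35/2, 55/2]
R4 ← R4 − (1/4)·R1: [0, -65/2, 77/4, 63/4, -129/4, 17/4]
R3 ← R3 − (52/119)·R2: [0, 0, 2475/238, -471/238, -489/238, 1839/238]
R4 ← R4 + (65/119)·R2: [0, 0, 3347/119, -1327/119, -929/119, 3447/119]
R4 ← R4 − (6694/2475)·R3: [0, 0, 0, -4784/825, -1856/825, 6656/825]
4 nonzero rows, so the 4 vectors span a space of dimension 4.
Since 4 = 4, the vectors are linearly independent.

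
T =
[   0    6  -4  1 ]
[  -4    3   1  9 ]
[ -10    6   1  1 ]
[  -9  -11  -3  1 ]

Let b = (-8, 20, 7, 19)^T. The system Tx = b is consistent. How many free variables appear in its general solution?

0

Row reduce the augmented matrix [T | b].
Swap R1 ↔ R2
R3 ← R3 − (5/2)·R1: [0, -3/2, -3/2, -43/2, -43]
R4 ← R4 − (9/4)·R1: [0, -71/4, -21/4, -77/4, -26]
R3 ← R3 + (1/4)·R2: [0, 0, -5/2, -85/4, -45]
R4 ← R4 + (71/24)·R2: [0, 0, -205/12, -391/24, -149/3]
R4 ← R4 − (41/6)·R3: [0, 0, 0, 1547/12, 1547/6]
The echelon form has 4 nonzero rows, and every pivot lies in the first 4 columns, so rank(T) = rank([T|b]) = 4.
The system is consistent.
Free variables = (unknowns) − (rank) = 4 − 4 = 0.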